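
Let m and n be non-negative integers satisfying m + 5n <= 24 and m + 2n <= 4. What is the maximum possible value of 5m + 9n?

(m,n)=(4,0): 1·4+5·0=4≤24, 1·4+2·0=4≤4, objective 20.
(m,n)=(3,0): 1·3+5·0=3≤24, 1·3+2·0=3≤4, objective 15.
No feasible integer point exceeds 20.

20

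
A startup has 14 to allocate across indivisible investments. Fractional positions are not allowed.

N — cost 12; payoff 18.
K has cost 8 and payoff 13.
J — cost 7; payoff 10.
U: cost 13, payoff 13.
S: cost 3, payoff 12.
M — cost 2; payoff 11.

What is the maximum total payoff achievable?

Allowing fractional choices, the relaxed optimum would be about 37.5, but investments are indivisible.
J + S + M: cost 7 + 3 + 2 = 12 ≤ 14, payoff 10 + 12 + 11 = 33.
K + S + M: cost 8 + 3 + 2 = 13 ≤ 14, payoff 13 + 12 + 11 = 36.
Best is K, S, and M with total payoff 36.

36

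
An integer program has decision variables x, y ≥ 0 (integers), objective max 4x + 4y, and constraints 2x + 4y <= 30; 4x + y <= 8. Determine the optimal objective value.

The continuous relaxation peaks at (0.143, 7.43) with value 30.29; rounding to a feasible lattice point costs some objective.
(x,y)=(0,7): 2·0+4·7=28≤30, 4·0+1·7=7≤8, objective 28.
(x,y)=(0,6): 2·0+4·6=24≤30, 4·0+1·6=6≤8, objective 24.
Maximum is 28 at (x,y)=(0,7).

28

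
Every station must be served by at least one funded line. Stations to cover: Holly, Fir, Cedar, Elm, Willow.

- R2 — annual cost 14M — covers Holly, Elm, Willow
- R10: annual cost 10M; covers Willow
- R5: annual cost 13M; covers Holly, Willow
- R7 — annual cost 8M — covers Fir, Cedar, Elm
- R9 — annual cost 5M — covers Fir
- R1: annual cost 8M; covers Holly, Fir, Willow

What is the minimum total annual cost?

16

This is an integer covering problem.
Choose R7 and R1: together they cover Holly, Fir, Cedar, Elm, Willow — every station.
Total annual cost: 8 + 8 = 16.
No cover costs less than 16.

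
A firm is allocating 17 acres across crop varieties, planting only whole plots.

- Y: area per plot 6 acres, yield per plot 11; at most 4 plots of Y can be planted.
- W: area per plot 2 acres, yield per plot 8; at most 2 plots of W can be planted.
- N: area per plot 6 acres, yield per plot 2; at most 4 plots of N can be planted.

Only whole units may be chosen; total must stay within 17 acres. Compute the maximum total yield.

38

W has the best ratio (8/2); taking only W gives at most 2×8 = 16 (stopped by the supply cap of 2).
Mixing does better — 2×Y and 2×W: area 16 ≤ 17, yield 2·11 + 2·8 = 38.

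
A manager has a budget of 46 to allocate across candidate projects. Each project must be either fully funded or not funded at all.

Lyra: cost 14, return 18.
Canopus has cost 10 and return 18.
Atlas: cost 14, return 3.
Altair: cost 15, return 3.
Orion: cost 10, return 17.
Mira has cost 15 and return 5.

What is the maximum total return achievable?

53

This is a 0-1 knapsack instance.
Allowing fractional choices, the relaxed optimum would be about 57.0, but projects are indivisible.
Lyra + Canopus + Orion: cost 14 + 10 + 10 = 34 ≤ 46, return 18 + 18 + 17 = 53.
Lyra + Canopus + Mira: cost 14 + 10 + 15 = 39 ≤ 46, return 18 + 18 + 5 = 41.
Canopus + Orion + Mira: cost 10 + 10 + 15 = 35 ≤ 46, return 18 + 17 + 5 = 40.
Best is Lyra, Canopus, and Orion with total return 53.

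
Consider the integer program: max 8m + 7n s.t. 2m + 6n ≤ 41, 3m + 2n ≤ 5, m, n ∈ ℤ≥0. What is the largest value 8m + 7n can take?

15

Relaxing integrality, the LP optimum is 17.50 at (m,n) = (0, 2.5), which is not an integer point.
(m,n)=(1,1): 2·1+6·1=8≤41, 3·1+2·1=5≤5, objective 15.
(m,n)=(0,2): 2·0+6·2=12≤41, 3·0+2·2=4≤5, objective 14.
(m,n)=(1,0): 2·1+6·0=2≤41, 3·1+2·0=3≤5, objective 8.
The best lattice point is (1,1), giving 15.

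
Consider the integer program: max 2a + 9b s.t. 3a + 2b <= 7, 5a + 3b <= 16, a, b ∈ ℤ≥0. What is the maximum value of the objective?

27

The continuous relaxation peaks at (0, 3.5) with value 31.50; rounding to a feasible lattice point costs some objective.
(a,b)=(0,3): 3·0+2·3=6≤7, 5·0+3·3=9≤16, objective 27.
(a,b)=(1,2): 3·1+2·2=7≤7, 5·1+3·2=11≤16, objective 20.
(a,b)=(0,2): 3·0+2·2=4≤7, 5·0+3·2=6≤16, objective 18.
Maximum is 27 at (a,b)=(0,3).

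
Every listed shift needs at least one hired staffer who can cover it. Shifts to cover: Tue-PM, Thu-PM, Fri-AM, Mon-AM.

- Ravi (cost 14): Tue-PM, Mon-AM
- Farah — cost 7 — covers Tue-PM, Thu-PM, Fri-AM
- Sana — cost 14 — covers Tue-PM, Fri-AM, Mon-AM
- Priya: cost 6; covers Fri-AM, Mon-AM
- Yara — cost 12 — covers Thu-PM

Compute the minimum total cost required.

13

Choose Farah and Priya: together they cover Tue-PM, Thu-PM, Fri-AM, Mon-AM — every shift.
Total cost: 7 + 6 = 13.
No cover costs less than 13.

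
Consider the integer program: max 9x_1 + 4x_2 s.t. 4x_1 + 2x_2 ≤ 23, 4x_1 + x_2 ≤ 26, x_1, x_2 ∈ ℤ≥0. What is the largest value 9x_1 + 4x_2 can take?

(x_1,x_2)=(5,1): 4·5+2·1=22≤23, 4·5+1·1=21≤26, objective 49.
(x_1,x_2)=(5,0): 4·5+2·0=20≤23, 4·5+1·0=20≤26, objective 45.
(x_1,x_2)=(4,2): 4·4+2·2=20≤23, 4·4+1·2=18≤26, objective 44.
Maximum is 49 at (x_1,x_2)=(5,1).

49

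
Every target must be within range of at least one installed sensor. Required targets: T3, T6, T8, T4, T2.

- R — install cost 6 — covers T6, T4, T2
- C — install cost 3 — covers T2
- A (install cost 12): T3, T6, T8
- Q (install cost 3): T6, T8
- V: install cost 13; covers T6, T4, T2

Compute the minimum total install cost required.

18

This is a weighted set-cover instance.
The greedy cost-per-new-target heuristic would pick Q, R, and A for 21, but a cheaper cover exists.
Choose R and A: together they cover T3, T6, T8, T4, T2 — every target.
Total install cost: 6 + 12 = 18.
No cover costs less than 18.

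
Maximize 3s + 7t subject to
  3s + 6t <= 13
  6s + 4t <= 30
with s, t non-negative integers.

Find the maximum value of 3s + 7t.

Relaxing integrality, the LP optimum is 15.17 at (s,t) = (0, 2.17), which is not an integer point.
(s,t)=(0,2): 3·0+6·2=12≤13, 6·0+4·2=8≤30, objective 14.
(s,t)=(1,1): 3·1+6·1=9≤13, 6·1+4·1=10≤30, objective 10.
(s,t)=(0,1): 3·0+6·1=6≤13, 6·0+4·1=4≤30, objective 7.
No feasible integer point exceeds 14.

14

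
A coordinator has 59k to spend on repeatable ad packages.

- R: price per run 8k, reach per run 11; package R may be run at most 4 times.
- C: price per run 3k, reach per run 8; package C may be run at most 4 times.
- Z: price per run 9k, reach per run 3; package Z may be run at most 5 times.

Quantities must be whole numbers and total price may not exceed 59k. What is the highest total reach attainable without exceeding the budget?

This is a bounded integer knapsack.
Take 4×R, 4×C, and 1×Z: price 53 ≤ 59, reach 4·11 + 4·8 + 1·3 = 79.
C has the best ratio (8/3) and is taken to its limit of 4; remaining capacity is filled optimally with the others.

79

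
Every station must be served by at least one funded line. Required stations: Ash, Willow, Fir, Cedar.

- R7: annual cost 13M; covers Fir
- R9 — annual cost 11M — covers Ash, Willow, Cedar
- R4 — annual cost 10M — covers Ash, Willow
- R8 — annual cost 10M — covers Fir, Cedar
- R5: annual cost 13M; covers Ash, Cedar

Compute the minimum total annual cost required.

20

The greedy cost-per-new-station heuristic would pick R9 and R8 for 21, but a cheaper cover exists.
Choose R4 and R8: together they cover Ash, Willow, Fir, Cedar — every station.
Total annual cost: 10 + 10 = 20.
No cover costs less than 20.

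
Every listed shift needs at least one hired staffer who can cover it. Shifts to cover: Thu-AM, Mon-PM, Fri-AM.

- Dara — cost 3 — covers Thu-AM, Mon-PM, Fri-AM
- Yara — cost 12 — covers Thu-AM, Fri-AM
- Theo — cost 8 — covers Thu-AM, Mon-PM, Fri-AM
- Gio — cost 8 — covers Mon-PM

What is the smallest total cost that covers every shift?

3

Dara alone covers Thu-AM, Mon-PM, Fri-AM — every shift.
Total cost: 3.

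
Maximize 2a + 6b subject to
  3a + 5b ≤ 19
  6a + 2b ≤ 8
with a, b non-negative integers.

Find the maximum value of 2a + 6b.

(a,b)=(0,3): 3·0+5·3=15≤19, 6·0+2·3=6≤8, objective 18.
(a,b)=(0,2): 3·0+5·2=10≤19, 6·0+2·2=4≤8, objective 12.
No feasible integer point exceeds 18.

18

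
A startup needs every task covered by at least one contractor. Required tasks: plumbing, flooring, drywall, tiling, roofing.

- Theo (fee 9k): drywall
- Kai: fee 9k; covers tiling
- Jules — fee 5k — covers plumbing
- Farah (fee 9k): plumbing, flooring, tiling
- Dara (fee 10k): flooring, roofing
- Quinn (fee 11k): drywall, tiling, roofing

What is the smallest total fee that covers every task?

This is a weighted set-cover instance.
Choose Farah and Quinn: together they cover plumbing, flooring, drywall, tiling, roofing — every task.
Total fee: 9 + 11 = 20.
No cover costs less than 20.

20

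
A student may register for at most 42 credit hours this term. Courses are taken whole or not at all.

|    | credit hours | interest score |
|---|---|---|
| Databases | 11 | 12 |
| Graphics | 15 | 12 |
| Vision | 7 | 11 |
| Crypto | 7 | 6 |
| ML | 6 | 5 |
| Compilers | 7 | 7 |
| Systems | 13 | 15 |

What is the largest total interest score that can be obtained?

45

Allowing fractional choices, the relaxed optimum would be about 48.4, but courses are indivisible.
Databases + Vision + Compilers + Systems: credit hours 11 + 7 + 7 + 13 = 38 ≤ 42, interest score 12 + 11 + 7 + 15 = 45.
Graphics + Vision + Compilers + Systems: credit hours 15 + 7 + 7 + 13 = 42 ≤ 42, interest score 12 + 11 + 7 + 15 = 45.
Databases + Vision + Crypto + Systems: credit hours 11 + 7 + 7 + 13 = 38 ≤ 42, interest score 12 + 11 + 6 + 15 = 44.
The maximum interest score is 45; one optimal choice is Databases, Vision, Compilers, and Systems.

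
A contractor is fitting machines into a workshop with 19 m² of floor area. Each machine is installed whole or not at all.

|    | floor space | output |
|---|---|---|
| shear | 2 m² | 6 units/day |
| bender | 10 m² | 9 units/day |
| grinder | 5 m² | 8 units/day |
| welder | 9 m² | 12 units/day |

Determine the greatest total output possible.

Treat it as a binary knapsack problem.
shear + bender + grinder: floor space 2 + 10 + 5 = 17 ≤ 19, output 6 + 9 + 8 = 23.
shear + grinder + welder: floor space 2 + 5 + 9 = 16 ≤ 19, output 6 + 8 + 12 = 26.
Best is shear, grinder, and welder with total output 26.

26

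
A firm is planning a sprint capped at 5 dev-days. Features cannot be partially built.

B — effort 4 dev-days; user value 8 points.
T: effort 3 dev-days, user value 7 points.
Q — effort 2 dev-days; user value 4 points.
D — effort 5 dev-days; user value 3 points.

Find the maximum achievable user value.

Take T and Q: effort 3 + 2 = 5 ≤ 5, user value 7 + 4 = 11.
No other feasible combination does better.

11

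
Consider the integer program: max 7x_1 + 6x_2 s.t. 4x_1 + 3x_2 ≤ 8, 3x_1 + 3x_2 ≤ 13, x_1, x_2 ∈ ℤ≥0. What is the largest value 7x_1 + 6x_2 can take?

14

Relaxing integrality, the LP optimum is 16.00 at (x_1,x_2) = (0, 2.67), which is not an integer point.
(x_1,x_2)=(2,0): 4·2+3·0=8≤8, 3·2+3·0=6≤13, objective 14.
(x_1,x_2)=(1,1): 4·1+3·1=7≤8, 3·1+3·1=6≤13, objective 13.
The best lattice point is (2,0), giving 14.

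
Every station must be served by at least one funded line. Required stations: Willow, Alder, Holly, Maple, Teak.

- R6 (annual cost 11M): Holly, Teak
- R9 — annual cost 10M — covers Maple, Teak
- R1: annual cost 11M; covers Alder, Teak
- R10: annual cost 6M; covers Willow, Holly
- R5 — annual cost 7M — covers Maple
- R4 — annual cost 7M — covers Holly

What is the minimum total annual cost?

24

The greedy cost-per-new-station heuristic would pick R10, R9, and R1 for 27, but a cheaper cover exists.
Choose R1, R10, and R5: together they cover Willow, Alder, Holly, Maple, Teak — every station.
Total annual cost: 11 + 6 + 7 = 24.
No cover costs less than 24.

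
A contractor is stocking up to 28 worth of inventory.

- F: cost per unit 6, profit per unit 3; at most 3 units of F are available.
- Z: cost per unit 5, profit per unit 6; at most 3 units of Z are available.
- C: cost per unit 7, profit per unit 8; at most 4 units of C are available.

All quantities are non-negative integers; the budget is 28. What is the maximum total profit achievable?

32

Z has the best ratio (6/5); taking only Z gives at most 3×6 = 18 (stopped by the supply cap of 3).
Mixing does better — 4×C: cost 28 ≤ 28, profit 4·8 = 32.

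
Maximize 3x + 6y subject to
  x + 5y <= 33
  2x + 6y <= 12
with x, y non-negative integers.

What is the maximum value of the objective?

(x,y)=(6,0): 1·6+5·0=6≤33, 2·6+6·0=12≤12, objective 18.
(x,y)=(5,0): 1·5+5·0=5≤33, 2·5+6·0=10≤12, objective 15.
No feasible integer point exceeds 18.

18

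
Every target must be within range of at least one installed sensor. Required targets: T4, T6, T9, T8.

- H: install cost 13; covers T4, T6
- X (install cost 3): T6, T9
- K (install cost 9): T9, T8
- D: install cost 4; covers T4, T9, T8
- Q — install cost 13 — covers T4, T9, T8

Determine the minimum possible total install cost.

Choose X and D: together they cover T4, T6, T9, T8 — every target.
Total install cost: 3 + 4 = 7.
No cover costs less than 7.

7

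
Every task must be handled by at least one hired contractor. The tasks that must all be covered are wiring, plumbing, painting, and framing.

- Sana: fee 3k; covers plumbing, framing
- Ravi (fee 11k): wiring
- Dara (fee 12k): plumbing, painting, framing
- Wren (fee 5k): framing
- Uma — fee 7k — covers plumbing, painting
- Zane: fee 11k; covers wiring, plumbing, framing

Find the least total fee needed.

The greedy cost-per-new-task heuristic would pick Sana, Uma, and Ravi for 21, but a cheaper cover exists.
Choose Uma and Zane: together they cover wiring, plumbing, painting, framing — every task.
Total fee: 7 + 11 = 18.
No cover costs less than 18.

18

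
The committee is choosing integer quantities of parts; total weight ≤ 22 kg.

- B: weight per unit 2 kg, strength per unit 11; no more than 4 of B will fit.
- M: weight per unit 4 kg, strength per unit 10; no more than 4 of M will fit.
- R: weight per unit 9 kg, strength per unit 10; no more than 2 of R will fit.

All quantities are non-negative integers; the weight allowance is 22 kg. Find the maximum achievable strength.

B has the best ratio (11/2); taking only B gives at most 4×11 = 44 (stopped by the supply cap of 4).
Mixing does better — 4×B and 3×M: weight 20 ≤ 22, strength 4·11 + 3·10 = 74.

74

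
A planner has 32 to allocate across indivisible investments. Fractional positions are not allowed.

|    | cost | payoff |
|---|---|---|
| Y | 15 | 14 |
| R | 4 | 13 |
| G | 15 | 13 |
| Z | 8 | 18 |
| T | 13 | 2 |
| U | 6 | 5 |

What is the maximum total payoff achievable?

45

Allowing fractional choices, the relaxed optimum would be about 49.3, but investments are indivisible.
Y + R + Z: cost 15 + 4 + 8 = 27 ≤ 32, payoff 14 + 13 + 18 = 45.
R + G + Z: cost 4 + 15 + 8 = 27 ≤ 32, payoff 13 + 13 + 18 = 44.
Best is Y, R, and Z with total payoff 45.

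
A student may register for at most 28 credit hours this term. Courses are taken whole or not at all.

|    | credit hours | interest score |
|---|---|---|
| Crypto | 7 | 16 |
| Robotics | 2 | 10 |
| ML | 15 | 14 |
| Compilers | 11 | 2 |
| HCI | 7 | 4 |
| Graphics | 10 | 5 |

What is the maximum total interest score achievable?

Crypto + Robotics + HCI + Graphics: credit hours 7 + 2 + 7 + 10 = 26 ≤ 28, interest score 16 + 10 + 4 + 5 = 35.
Crypto + Robotics + ML: credit hours 7 + 2 + 15 = 24 ≤ 28, interest score 16 + 10 + 14 = 40.
Crypto + Robotics + Compilers + HCI: credit hours 7 + 2 + 11 + 7 = 27 ≤ 28, interest score 16 + 10 + 2 + 4 = 32.
Best is Crypto, Robotics, and ML with total interest score 40.

40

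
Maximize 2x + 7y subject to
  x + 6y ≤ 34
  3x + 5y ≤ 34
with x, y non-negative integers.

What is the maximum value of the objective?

41

The continuous relaxation peaks at (2.62, 5.23) with value 41.85; rounding to a feasible lattice point costs some objective.
(x,y)=(3,5): 1·3+6·5=33≤34, 3·3+5·5=34≤34, objective 41.
(x,y)=(2,5): 1·2+6·5=32≤34, 3·2+5·5=31≤34, objective 39.
(x,y)=(1,5): 1·1+6·5=31≤34, 3·1+5·5=28≤34, objective 37.
No feasible integer point exceeds 41.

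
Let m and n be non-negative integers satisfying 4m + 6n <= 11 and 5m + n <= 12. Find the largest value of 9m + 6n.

Relaxing integrality, the LP optimum is 22.73 at (m,n) = (2.35, 0.269), which is not an integer point.
(m,n)=(2,0): 4·2+6·0=8≤11, 5·2+1·0=10≤12, objective 18.
(m,n)=(1,1): 4·1+6·1=10≤11, 5·1+1·1=6≤12, objective 15.
Maximum is 18 at (m,n)=(2,0).

18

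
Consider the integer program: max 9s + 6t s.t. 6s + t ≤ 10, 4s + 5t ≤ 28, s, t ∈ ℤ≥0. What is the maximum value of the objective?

The continuous relaxation peaks at (0.846, 4.92) with value 37.15; rounding to a feasible lattice point costs some objective.
(s,t)=(1,4) is feasible, giving 33.
(s,t)=(0,5) is feasible, giving 30.
(s,t)=(1,3) is feasible, giving 27.
No feasible integer point exceeds 33.

33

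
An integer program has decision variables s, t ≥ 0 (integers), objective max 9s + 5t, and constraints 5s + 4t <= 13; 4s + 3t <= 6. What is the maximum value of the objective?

(s,t)=(0,2): 5·0+4·2=8≤13, 4·0+3·2=6≤6, objective 10.
(s,t)=(1,0): 5·1+4·0=5≤13, 4·1+3·0=4≤6, objective 9.
(s,t)=(0,1): 5·0+4·1=4≤13, 4·0+3·1=3≤6, objective 5.
The best lattice point is (0,2), giving 10.

10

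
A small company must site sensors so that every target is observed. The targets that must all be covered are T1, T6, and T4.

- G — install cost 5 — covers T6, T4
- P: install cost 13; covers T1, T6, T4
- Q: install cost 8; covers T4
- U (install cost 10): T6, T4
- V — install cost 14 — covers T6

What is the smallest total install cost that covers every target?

13

This is a weighted set-cover instance.
The greedy cost-per-new-target heuristic would pick G and P for 18, but a cheaper cover exists.
P alone covers T1, T6, T4 — every target.
Total install cost: 13.
No cover costs less than 13.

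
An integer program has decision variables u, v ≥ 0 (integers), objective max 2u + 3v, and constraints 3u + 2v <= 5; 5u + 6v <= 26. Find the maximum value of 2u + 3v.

6

Relaxing integrality, the LP optimum is 7.50 at (u,v) = (0, 2.5), which is not an integer point.
(u,v)=(0,2): 3·0+2·2=4≤5, 5·0+6·2=12≤26, objective 6.
(u,v)=(1,1): 3·1+2·1=5≤5, 5·1+6·1=11≤26, objective 5.
(u,v)=(0,1): 3·0+2·1=2≤5, 5·0+6·1=6≤26, objective 3.
The best lattice point is (0,2), giving 6.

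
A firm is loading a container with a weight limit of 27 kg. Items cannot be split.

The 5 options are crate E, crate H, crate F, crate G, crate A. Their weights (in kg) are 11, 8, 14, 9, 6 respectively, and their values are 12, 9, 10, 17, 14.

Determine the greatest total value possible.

43

Allowing fractional choices, the relaxed optimum would be about 44.4, but items are indivisible.
crate E + crate H + crate A: weight 11 + 8 + 6 = 25 ≤ 27, value 12 + 9 + 14 = 35.
crate H + crate G + crate A: weight 8 + 9 + 6 = 23 ≤ 27, value 9 + 17 + 14 = 40.
crate E + crate G + crate A: weight 11 + 9 + 6 = 26 ≤ 27, value 12 + 17 + 14 = 43.
Best is crate E, crate G, and crate A with total value 43.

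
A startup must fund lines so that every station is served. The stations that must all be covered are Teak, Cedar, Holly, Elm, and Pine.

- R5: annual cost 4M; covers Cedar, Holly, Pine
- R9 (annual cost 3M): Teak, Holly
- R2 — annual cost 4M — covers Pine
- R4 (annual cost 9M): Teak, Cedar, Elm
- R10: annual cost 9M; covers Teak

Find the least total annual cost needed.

13

The greedy cost-per-new-station heuristic would pick R5, R9, and R4 for 16, but a cheaper cover exists.
Choose R5 and R4: together they cover Teak, Cedar, Holly, Elm, Pine — every station.
Total annual cost: 4 + 9 = 13.
No cover costs less than 13.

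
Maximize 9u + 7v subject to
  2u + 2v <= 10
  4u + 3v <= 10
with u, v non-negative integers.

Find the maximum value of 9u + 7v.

(u,v)=(1,2) is feasible, giving 23.
(u,v)=(0,3) is feasible, giving 21.
(u,v)=(1,1) is feasible, giving 16.
The best lattice point is (1,2), giving 23.

23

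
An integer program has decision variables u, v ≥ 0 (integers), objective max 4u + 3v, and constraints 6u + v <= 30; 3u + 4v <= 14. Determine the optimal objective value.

16

Relaxing integrality, the LP optimum is 18.67 at (u,v) = (4.67, 0), which is not an integer point.
(u,v)=(4,0): 6·4+1·0=24≤30, 3·4+4·0=12≤14, objective 16.
(u,v)=(3,1): 6·3+1·1=19≤30, 3·3+4·1=13≤14, objective 15.
Maximum is 16 at (u,v)=(4,0).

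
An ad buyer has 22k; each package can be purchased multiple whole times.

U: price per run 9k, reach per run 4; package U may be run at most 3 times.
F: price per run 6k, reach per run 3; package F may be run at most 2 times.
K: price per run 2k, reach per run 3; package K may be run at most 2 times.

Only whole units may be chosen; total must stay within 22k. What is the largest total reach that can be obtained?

Take 2×U and 2×K: price 22 ≤ 22, reach 2·4 + 2·3 = 14.
K has the best ratio (3/2) and is taken to its limit of 2; remaining capacity is filled optimally with the others.

14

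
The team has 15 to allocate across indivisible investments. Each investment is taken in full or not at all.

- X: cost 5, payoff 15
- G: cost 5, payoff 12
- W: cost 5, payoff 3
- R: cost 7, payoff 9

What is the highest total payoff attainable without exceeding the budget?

Treat it as a binary knapsack problem.
X + G + W: cost 5 + 5 + 5 = 15 ≤ 15, payoff 15 + 12 + 3 = 30.
X + G: cost 5 + 5 = 10 ≤ 15, payoff 15 + 12 = 27.
X + R: cost 5 + 7 = 12 ≤ 15, payoff 15 + 9 = 24.
Best is X, G, and W with total payoff 30.

30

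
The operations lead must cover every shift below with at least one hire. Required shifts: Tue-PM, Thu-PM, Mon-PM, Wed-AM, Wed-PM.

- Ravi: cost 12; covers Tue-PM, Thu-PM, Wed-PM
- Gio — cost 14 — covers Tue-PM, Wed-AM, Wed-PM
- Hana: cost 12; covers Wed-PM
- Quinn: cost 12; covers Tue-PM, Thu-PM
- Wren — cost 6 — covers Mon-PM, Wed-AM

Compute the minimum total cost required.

Choose Ravi and Wren: together they cover Tue-PM, Thu-PM, Mon-PM, Wed-AM, Wed-PM — every shift.
Total cost: 12 + 6 = 18.

18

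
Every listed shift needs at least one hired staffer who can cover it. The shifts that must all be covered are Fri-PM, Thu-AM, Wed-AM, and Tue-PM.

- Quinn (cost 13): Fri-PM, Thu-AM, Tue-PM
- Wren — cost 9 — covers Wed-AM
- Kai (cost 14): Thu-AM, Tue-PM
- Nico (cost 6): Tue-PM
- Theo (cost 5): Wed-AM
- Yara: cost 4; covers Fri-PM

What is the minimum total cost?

18

Choose Quinn and Theo: together they cover Fri-PM, Thu-AM, Wed-AM, Tue-PM — every shift.
Total cost: 13 + 5 = 18.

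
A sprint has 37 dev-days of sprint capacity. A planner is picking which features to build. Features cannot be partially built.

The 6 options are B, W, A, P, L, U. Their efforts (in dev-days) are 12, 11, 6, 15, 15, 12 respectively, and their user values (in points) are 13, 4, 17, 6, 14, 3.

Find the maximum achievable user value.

This is a 0-1 knapsack instance.
B + A + L: effort 12 + 6 + 15 = 33 ≤ 37, user value 13 + 17 + 14 = 44.
B + A + P: effort 12 + 6 + 15 = 33 ≤ 37, user value 13 + 17 + 6 = 36.
A + P + L: effort 6 + 15 + 15 = 36 ≤ 37, user value 17 + 6 + 14 = 37.
Best is B, A, and L with total user value 44.

44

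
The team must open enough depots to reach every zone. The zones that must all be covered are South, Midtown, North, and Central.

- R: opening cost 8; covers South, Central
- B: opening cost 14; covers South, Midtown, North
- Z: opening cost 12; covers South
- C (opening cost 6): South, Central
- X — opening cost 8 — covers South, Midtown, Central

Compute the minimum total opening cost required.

20

The greedy cost-per-new-zone heuristic would pick X and B for 22, but a cheaper cover exists.
Choose B and C: together they cover South, Midtown, North, Central — every zone.
Total opening cost: 14 + 6 = 20.
No cover costs less than 20.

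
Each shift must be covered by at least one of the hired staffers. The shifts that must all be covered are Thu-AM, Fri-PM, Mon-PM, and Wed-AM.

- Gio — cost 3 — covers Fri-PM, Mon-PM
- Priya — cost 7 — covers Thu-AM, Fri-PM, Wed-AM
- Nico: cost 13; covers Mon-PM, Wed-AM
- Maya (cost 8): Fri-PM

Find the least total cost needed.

10

Choose Gio and Priya: together they cover Thu-AM, Fri-PM, Mon-PM, Wed-AM — every shift.
Total cost: 3 + 7 = 10.
No cover costs less than 10.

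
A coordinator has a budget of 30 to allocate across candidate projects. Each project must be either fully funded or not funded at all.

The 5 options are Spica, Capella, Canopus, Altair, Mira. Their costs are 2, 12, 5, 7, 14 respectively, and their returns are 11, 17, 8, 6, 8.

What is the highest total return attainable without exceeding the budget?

42

Take Spica, Capella, Canopus, and Altair: cost 2 + 12 + 5 + 7 = 26 ≤ 30, return 11 + 17 + 8 + 6 = 42.
No other feasible combination does better.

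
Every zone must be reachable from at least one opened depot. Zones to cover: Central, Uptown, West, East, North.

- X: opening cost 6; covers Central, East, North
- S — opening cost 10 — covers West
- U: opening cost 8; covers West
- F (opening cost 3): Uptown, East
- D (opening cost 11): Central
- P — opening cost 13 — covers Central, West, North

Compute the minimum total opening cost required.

16

The greedy cost-per-new-zone heuristic would pick F, X, and U for 17, but a cheaper cover exists.
Choose F and P: together they cover Central, Uptown, West, East, North — every zone.
Total opening cost: 3 + 13 = 16.
No cover costs less than 16.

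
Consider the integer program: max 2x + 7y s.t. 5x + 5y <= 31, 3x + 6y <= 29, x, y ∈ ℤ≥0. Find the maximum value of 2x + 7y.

30

The continuous relaxation peaks at (0, 4.83) with value 33.83; rounding to a feasible lattice point costs some objective.
(x,y)=(1,4): 5·1+5·4=25≤31, 3·1+6·4=27≤29, objective 30.
(x,y)=(0,4): 5·0+5·4=20≤31, 3·0+6·4=24≤29, objective 28.
(x,y)=(2,3): 5·2+5·3=25≤31, 3·2+6·3=24≤29, objective 25.
Maximum is 30 at (x,y)=(1,4).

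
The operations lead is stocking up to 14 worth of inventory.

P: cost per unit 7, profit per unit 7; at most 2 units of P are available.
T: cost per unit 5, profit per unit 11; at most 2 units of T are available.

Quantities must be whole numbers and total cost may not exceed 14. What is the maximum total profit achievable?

22

2×T: cost 10 ≤ 14, profit 2·11 = 22.
1×P and 1×T: cost 12 ≤ 14, profit 1·7 + 1·11 = 18.
Best is 22.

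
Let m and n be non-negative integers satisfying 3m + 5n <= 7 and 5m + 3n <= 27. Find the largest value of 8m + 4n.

The continuous relaxation peaks at (2.33, 0) with value 18.67; rounding to a feasible lattice point costs some objective.
(m,n)=(2,0): 3·2+5·0=6≤7, 5·2+3·0=10≤27, objective 16.
(m,n)=(1,0): 3·1+5·0=3≤7, 5·1+3·0=5≤27, objective 8.
Maximum is 16 at (m,n)=(2,0).

16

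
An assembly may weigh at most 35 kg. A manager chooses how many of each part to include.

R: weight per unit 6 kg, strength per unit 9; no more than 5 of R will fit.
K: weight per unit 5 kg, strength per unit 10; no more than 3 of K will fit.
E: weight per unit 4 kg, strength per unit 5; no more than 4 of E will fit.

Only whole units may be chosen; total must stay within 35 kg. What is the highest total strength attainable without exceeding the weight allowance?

58

This is a bounded integer knapsack.
K has the best ratio (10/5); taking only K gives at most 3×10 = 30 (stopped by the supply cap of 3).
Mixing does better — 2×R, 3×K, and 2×E: weight 35 ≤ 35, strength 2·9 + 3·10 + 2·5 = 58.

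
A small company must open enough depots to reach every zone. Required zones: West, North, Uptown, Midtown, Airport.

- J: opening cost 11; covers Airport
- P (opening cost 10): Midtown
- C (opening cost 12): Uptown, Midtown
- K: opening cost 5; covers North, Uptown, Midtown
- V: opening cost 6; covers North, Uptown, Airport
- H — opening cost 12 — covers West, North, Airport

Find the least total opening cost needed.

17

This is an integer covering problem.
The greedy cost-per-new-zone heuristic would pick K, V, and H for 23, but a cheaper cover exists.
Choose K and H: together they cover West, North, Uptown, Midtown, Airport — every zone.
Total opening cost: 5 + 12 = 17.
No cover costs less than 17.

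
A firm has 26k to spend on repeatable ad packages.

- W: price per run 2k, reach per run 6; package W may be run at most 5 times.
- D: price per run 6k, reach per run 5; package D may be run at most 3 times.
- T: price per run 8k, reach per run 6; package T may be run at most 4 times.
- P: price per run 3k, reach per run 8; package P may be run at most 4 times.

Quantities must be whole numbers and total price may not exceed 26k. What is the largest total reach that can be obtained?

62

4×W, 1×D, and 4×P: price 26 ≤ 26, reach 4·6 + 1·5 + 4·8 = 61.
5×W and 4×P: price 22 ≤ 26, reach 5·6 + 4·8 = 62.
Best is 62.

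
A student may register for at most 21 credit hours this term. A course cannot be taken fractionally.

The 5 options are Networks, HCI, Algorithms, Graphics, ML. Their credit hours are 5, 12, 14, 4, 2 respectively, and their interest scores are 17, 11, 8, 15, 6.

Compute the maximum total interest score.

Networks + HCI + Graphics: credit hours 5 + 12 + 4 = 21 ≤ 21, interest score 17 + 11 + 15 = 43.
Networks + HCI + ML: credit hours 5 + 12 + 2 = 19 ≤ 21, interest score 17 + 11 + 6 = 34.
Networks + Graphics + ML: credit hours 5 + 4 + 2 = 11 ≤ 21, interest score 17 + 15 + 6 = 38.
Best is Networks, HCI, and Graphics with total interest score 43.

43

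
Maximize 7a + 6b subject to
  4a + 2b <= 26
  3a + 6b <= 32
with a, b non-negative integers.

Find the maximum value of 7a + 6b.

48

(a,b)=(6,1): 4·6+2·1=26≤26, 3·6+6·1=24≤32, objective 48.
(a,b)=(5,2): 4·5+2·2=24≤26, 3·5+6·2=27≤32, objective 47.
(a,b)=(4,3): 4·4+2·3=22≤26, 3·4+6·3=30≤32, objective 46.
No feasible integer point exceeds 48.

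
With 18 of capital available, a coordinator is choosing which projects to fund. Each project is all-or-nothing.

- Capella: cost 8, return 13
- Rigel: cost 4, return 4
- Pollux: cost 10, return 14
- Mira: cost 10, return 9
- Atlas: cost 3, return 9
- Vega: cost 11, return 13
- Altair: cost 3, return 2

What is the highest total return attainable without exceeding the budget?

Treat it as a binary knapsack problem.
Allowing fractional choices, the relaxed optimum would be about 31.8, but projects are indivisible.
Rigel + Pollux + Atlas: cost 4 + 10 + 3 = 17 ≤ 18, return 4 + 14 + 9 = 27.
Capella + Rigel + Atlas + Altair: cost 8 + 4 + 3 + 3 = 18 ≤ 18, return 13 + 4 + 9 + 2 = 28.
Best is Capella, Rigel, Atlas, and Altair with total return 28.

28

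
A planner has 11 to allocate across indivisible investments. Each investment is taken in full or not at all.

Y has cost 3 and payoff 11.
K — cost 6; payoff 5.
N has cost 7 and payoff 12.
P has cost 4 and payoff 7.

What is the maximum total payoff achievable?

Allowing fractional choices, the relaxed optimum would be about 24.9, but investments are indivisible.
Y + N: cost 3 + 7 = 10 ≤ 11, payoff 11 + 12 = 23.
N + P: cost 7 + 4 = 11 ≤ 11, payoff 12 + 7 = 19.
Best is Y and N with total payoff 23.

23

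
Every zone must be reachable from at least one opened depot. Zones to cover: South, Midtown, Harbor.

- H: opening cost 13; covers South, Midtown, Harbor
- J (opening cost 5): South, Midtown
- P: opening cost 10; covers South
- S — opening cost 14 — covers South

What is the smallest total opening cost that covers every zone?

The greedy cost-per-new-zone heuristic would pick J and H for 18, but a cheaper cover exists.
H alone covers South, Midtown, Harbor — every zone.
Total opening cost: 13.
No cover costs less than 13.

13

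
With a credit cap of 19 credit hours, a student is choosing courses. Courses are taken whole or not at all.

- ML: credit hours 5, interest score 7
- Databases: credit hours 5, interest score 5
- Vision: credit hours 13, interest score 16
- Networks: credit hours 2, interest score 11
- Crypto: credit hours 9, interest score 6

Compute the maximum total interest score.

ML + Databases + Networks: credit hours 5 + 5 + 2 = 12 ≤ 19, interest score 7 + 5 + 11 = 23.
ML + Networks + Crypto: credit hours 5 + 2 + 9 = 16 ≤ 19, interest score 7 + 11 + 6 = 24.
Vision + Networks: credit hours 13 + 2 = 15 ≤ 19, interest score 16 + 11 = 27.
Best is Vision and Networks with total interest score 27.

27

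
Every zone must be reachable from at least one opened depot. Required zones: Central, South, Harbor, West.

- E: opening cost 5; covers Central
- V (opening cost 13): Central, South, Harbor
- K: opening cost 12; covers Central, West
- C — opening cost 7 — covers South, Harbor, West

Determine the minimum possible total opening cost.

12

This is an integer covering problem.
Choose E and C: together they cover Central, South, Harbor, West — every zone.
Total opening cost: 5 + 7 = 12.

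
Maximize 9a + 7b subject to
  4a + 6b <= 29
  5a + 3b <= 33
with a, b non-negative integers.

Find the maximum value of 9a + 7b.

54

The continuous relaxation peaks at (6.17, 0.722) with value 60.56; rounding to a feasible lattice point costs some objective.
(a,b)=(6,0): 4·6+6·0=24≤29, 5·6+3·0=30≤33, objective 54.
(a,b)=(5,1): 4·5+6·1=26≤29, 5·5+3·1=28≤33, objective 52.
(a,b)=(5,0): 4·5+6·0=20≤29, 5·5+3·0=25≤33, objective 45.
Maximum is 54 at (a,b)=(6,0).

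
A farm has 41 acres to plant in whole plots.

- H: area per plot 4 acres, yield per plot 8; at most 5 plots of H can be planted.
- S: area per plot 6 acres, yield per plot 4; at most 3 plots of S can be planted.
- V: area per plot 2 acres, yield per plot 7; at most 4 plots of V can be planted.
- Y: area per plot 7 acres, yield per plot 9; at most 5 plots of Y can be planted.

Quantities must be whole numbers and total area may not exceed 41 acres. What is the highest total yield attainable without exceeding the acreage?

V has the best ratio (7/2); taking only V gives at most 4×7 = 28 (stopped by the supply cap of 4).
Mixing does better — 5×H, 1×S, 4×V, and 1×Y: area 41 ≤ 41, yield 5·8 + 1·4 + 4·7 + 1·9 = 81.

81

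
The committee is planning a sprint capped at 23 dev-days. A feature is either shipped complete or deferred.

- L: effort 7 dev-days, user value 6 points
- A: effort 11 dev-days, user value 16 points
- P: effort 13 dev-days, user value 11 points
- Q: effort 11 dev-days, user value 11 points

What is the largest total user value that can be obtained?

This is an integer program with binary decision variables.
Take A and Q: effort 11 + 11 = 22 ≤ 23, user value 16 + 11 = 27.
No other feasible combination does better.

27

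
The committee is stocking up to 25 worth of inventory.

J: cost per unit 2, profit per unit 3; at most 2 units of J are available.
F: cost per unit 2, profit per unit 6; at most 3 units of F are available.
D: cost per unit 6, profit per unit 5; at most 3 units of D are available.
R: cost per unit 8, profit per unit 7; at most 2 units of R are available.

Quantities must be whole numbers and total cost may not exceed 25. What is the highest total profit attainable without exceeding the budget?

36

F has the best ratio (6/2); taking only F gives at most 3×6 = 18 (stopped by the supply cap of 3).
Mixing does better — 2×J, 3×F, 1×D, and 1×R: cost 24 ≤ 25, profit 2·3 + 3·6 + 1·5 + 1·7 = 36.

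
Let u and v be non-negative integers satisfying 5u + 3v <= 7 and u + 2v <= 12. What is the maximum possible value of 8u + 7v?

Relaxing integrality, the LP optimum is 16.33 at (u,v) = (0, 2.33), which is not an integer point.
(u,v)=(0,2): 5·0+3·2=6≤7, 1·0+2·2=4≤12, objective 14.
(u,v)=(0,1): 5·0+3·1=3≤7, 1·0+2·1=2≤12, objective 7.
Maximum is 14 at (u,v)=(0,2).

14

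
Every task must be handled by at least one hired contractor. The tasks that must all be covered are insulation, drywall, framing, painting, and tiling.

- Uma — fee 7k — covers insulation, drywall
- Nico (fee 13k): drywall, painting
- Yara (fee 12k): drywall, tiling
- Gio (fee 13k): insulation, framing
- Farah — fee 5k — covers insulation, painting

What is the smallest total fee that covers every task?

30

Choose Yara, Gio, and Farah: together they cover insulation, drywall, framing, painting, tiling — every task.
Total fee: 12 + 13 + 5 = 30.
No cover costs less than 30.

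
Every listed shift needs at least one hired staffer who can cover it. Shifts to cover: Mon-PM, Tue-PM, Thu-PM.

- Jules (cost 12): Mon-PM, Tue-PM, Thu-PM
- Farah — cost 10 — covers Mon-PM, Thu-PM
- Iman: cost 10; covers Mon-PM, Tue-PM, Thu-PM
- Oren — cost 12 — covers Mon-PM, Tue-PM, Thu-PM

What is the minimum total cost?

10

Iman alone covers Mon-PM, Tue-PM, Thu-PM — every shift.
Total cost: 10.
No cover costs less than 10.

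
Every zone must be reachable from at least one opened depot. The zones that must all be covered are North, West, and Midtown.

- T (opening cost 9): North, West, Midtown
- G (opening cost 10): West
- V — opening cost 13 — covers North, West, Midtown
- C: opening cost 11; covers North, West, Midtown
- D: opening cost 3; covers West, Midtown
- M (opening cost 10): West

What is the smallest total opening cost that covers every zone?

This is an integer covering problem.
The greedy cost-per-new-zone heuristic would pick D and T for 12, but a cheaper cover exists.
T alone covers North, West, Midtown — every zone.
Total opening cost: 9.
No cover costs less than 9.

9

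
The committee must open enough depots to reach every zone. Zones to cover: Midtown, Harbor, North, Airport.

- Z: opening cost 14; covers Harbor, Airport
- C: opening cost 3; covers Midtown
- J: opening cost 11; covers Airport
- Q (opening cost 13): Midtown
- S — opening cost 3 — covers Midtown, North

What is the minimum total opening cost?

Choose Z and S: together they cover Midtown, Harbor, North, Airport — every zone.
Total opening cost: 14 + 3 = 17.

17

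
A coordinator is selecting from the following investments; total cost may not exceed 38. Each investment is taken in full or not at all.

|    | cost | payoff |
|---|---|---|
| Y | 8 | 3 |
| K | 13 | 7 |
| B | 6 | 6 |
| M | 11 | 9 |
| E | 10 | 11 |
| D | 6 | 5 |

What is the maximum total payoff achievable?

K + B + E + D: cost 13 + 6 + 10 + 6 = 35 ≤ 38, payoff 7 + 6 + 11 + 5 = 29.
B + M + E + D: cost 6 + 11 + 10 + 6 = 33 ≤ 38, payoff 6 + 9 + 11 + 5 = 31.
Y + B + M + E: cost 8 + 6 + 11 + 10 = 35 ≤ 38, payoff 3 + 6 + 9 + 11 = 29.
Best is B, M, E, and D with total payoff 31.

31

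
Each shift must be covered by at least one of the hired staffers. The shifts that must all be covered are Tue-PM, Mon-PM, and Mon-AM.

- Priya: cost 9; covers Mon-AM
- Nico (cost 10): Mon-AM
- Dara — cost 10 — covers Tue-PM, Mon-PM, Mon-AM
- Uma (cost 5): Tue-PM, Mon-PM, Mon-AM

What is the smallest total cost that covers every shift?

Uma alone covers Tue-PM, Mon-PM, Mon-AM — every shift.
Total cost: 5.
No cover costs less than 5.

5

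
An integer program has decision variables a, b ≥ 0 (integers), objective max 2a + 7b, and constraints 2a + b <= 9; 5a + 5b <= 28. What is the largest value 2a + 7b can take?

35

The continuous relaxation peaks at (0, 5.6) with value 39.20; rounding to a feasible lattice point costs some objective.
(a,b)=(0,5): 2·0+1·5=5≤9, 5·0+5·5=25≤28, objective 35.
(a,b)=(1,4): 2·1+1·4=6≤9, 5·1+5·4=25≤28, objective 30.
(a,b)=(0,4): 2·0+1·4=4≤9, 5·0+5·4=20≤28, objective 28.
No feasible integer point exceeds 35.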